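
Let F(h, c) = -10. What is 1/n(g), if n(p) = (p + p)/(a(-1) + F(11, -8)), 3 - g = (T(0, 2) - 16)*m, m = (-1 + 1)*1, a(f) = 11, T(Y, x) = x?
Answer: ⅙ ≈ 0.16667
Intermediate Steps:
m = 0 (m = 0*1 = 0)
g = 3 (g = 3 - (2 - 16)*0 = 3 - (-14)*0 = 3 - 1*0 = 3 + 0 = 3)
n(p) = 2*p (n(p) = (p + p)/(11 - 10) = (2*p)/1 = (2*p)*1 = 2*p)
1/n(g) = 1/(2*3) = 1/6 = ⅙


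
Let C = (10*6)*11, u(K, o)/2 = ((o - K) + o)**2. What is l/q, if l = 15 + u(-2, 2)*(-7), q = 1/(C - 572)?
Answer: -43032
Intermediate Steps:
u(K, o) = 2*(-K + 2*o)**2 (u(K, o) = 2*((o - K) + o)**2 = 2*(-K + 2*o)**2)
C = 660 (C = 60*11 = 660)
q = 1/88 (q = 1/(660 - 572) = 1/88 ≈ 0.011364)
l = -489 (l = 15 + (2*(-2 - 2*2)**2)*(-7) = 15 + (2*(-2 - 4)**2)*(-7) = 15 + (2*(-6)**2)*(-7) = 15 + (2*36)*(-7) = 15 + 72*(-7) = 15 - 504 = -489)
l/q = -489/1/88 = -489*88 = -43032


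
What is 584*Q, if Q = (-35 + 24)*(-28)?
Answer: 179872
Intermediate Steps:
Q = 308 (Q = -11*(-28) = 308)
584*Q = 584*308 = 179872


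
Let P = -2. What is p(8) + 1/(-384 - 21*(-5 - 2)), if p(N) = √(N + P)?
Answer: -1/237 + √6 ≈ 2.4453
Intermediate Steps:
p(N) = √(-2 + N) (p(N) = √(N - 2) = √(-2 + N))
p(8) + 1/(-384 - 21*(-5 - 2)) = √(-2 + 8) + 1/(-384 - 21*(-5 - 2)) = √6 + 1/(-384 - 21*(-7)) = √6 + 1/(-384 + 147) = √6 + 1/(-237) = √6 - 1/237 = -1/237 + √6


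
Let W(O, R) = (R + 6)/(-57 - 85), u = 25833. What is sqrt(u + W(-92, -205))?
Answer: sqrt(520924870)/142 ≈ 160.73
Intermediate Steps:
W(O, R) = -3/71 - R/142 (W(O, R) = (6 + R)/(-142) = (6 + R)*(-1/142) = -3/71 - R/142)
sqrt(u + W(-92, -205)) = sqrt(25833 + (-3/71 - 1/142*(-205))) = sqrt(25833 + (-3/71 + 205/142)) = sqrt(25833 + 199/142) = sqrt(3668485/142) = sqrt(520924870)/142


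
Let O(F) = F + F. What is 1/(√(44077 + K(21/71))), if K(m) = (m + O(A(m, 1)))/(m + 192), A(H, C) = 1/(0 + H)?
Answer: 3*√25161971554398/3159364856 ≈ 0.0047631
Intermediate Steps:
A(H, C) = 1/H
O(F) = 2*F
K(m) = (m + 2/m)/(192 + m) (K(m) = (m + 2/m)/(m + 192) = (m + 2/m)/(192 + m))
1/(√(44077 + K(21/71))) = 1/(√(44077 + (2 + (21/71)²)/(((21/71))*(192 + 21/71)))) = 1/(√(44077 + (2 + (21*(1/71))²)/(((21*(1/71)))*(192 + 21*(1/71))))) = 1/(√(44077 + (2 + (21/71)²)/((21/71)*(192 + 21/71)))) = 1/(√(44077 + 71*(2 + 441/5041)/(21*(13653/71)))) = 1/(√(44077 + (71/21)*(71/13653)*(10523/5041))) = 1/(√(44077 + 10523/286713)) = 1/(√(12637459424/286713)) = 1/(4*√25161971554398/95571) = 3*√25161971554398/3159364856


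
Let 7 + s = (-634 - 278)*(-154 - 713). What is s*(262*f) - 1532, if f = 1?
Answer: 207161082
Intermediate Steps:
s = 790697 (s = -7 + (-634 - 278)*(-154 - 713) = -7 - 912*(-867) = -7 + 790704 = 790697)
s*(262*f) - 1532 = 790697*(262*1) - 1532 = 790697*262 - 1532 = 207162614 - 1532 = 207161082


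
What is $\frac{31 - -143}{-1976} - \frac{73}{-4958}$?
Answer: $- \frac{179611}{2449252} \approx -0.073333$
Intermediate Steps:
$\frac{31 - -143}{-1976} - \frac{73}{-4958} = \left(31 + 143\right) \left(- \frac{1}{1976}\right) - - \frac{73}{4958} = 174 \left(- \frac{1}{1976}\right) + \frac{73}{4958} = - \frac{87}{988} + \frac{73}{4958} = - \frac{179611}{2449252}$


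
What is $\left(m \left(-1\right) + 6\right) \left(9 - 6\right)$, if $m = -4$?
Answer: $30$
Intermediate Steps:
$\left(m \left(-1\right) + 6\right) \left(9 - 6\right) = \left(\left(-4\right) \left(-1\right) + 6\right) \left(9 - 6\right) = \left(4 + 6\right) \left(9 - 6\right) = 10 \cdot 3 = 30$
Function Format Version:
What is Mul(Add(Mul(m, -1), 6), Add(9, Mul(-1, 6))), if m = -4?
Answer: 30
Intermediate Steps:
Mul(Add(Mul(m, -1), 6), Add(9, Mul(-1, 6))) = Mul(Add(Mul(-4, -1), 6), Add(9, Mul(-1, 6))) = Mul(Add(4, 6), Add(9, -6)) = Mul(10, 3) = 30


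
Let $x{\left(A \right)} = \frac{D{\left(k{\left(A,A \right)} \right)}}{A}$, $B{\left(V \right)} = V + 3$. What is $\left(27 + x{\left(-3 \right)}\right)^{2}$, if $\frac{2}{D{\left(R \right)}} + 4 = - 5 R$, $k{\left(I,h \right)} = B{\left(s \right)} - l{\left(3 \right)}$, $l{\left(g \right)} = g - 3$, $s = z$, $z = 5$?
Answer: $\frac{3179089}{4356} \approx 729.82$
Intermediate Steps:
$s = 5$
$l{\left(g \right)} = -3 + g$
$B{\left(V \right)} = 3 + V$
$k{\left(I,h \right)} = 8$ ($k{\left(I,h \right)} = \left(3 + 5\right) - \left(-3 + 3\right) = 8 - 0 = 8 + 0 = 8$)
$D{\left(R \right)} = \frac{2}{-4 - 5 R}$
$x{\left(A \right)} = - \frac{1}{22 A}$ ($x{\left(A \right)} = \frac{\left(-2\right) \frac{1}{4 + 5 \cdot 8}}{A} = \frac{\left(-2\right) \frac{1}{4 + 40}}{A} = \frac{\left(-2\right) \frac{1}{44}}{A} = - \frac{1}{22 A}$)
$\left(27 + x{\left(-3 \right)}\right)^{2} = \left(27 - \frac{1}{22 \left(-3\right)}\right)^{2} = \left(27 - - \frac{1}{66}\right)^{2} = \left(27 + \frac{1}{66}\right)^{2} = \left(\frac{1783}{66}\right)^{2} = \frac{3179089}{4356}$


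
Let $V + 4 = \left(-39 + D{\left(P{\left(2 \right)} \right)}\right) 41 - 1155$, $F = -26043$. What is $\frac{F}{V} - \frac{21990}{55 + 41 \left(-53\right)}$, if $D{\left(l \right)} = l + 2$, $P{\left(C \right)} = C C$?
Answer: $\frac{18399659}{886736} \approx 20.75$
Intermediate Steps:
$P{\left(C \right)} = C^{2}$
$D{\left(l \right)} = 2 + l$
$V = -2512$ ($V = -4 + \left(\left(-39 + \left(2 + 2^{2}\right)\right) 41 - 1155\right) = -4 + \left(\left(-39 + \left(2 + 4\right)\right) 41 - 1155\right) = -4 + \left(\left(-39 + 6\right) 41 - 1155\right) = -4 - 2508 = -2512$)
$\frac{F}{V} - \frac{21990}{55 + 41 \left(-53\right)} = - \frac{26043}{-2512} - \frac{21990}{55 + 41 \left(-53\right)} = \left(-26043\right) \left(- \frac{1}{2512}\right) - \frac{21990}{55 - 2173} = \frac{26043}{2512} - \frac{21990}{-2118} = \frac{26043}{2512} - - \frac{3665}{353} = \frac{26043}{2512} + \frac{3665}{353} = \frac{18399659}{886736}$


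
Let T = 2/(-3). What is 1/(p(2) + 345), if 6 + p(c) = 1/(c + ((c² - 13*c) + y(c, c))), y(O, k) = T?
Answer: 62/21015 ≈ 0.0029503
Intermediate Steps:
T = -⅔ (T = 2*(-⅓) = -⅔ ≈ -0.66667)
y(O, k) = -⅔
p(c) = -6 + 1/(-⅔ + c² - 12*c) (p(c) = -6 + 1/(c + ((c² - 13*c) - ⅔)) = -6 + 1/(c + (-⅔ + c² - 13*c)) = -6 + 1/(-⅔ + c² - 12*c))
1/(p(2) + 345) = 1/(3*(-5 - 72*2 + 6*2²)/(2 - 3*2² + 36*2) + 345) = 1/(3*(-5 - 144 + 6*4)/(2 - 3*4 + 72) + 345) = 1/(3*(-5 - 144 + 24)/(2 - 12 + 72) + 345) = 1/(3*(-125)/62 + 345) = 1/(3*(1/62)*(-125) + 345) = 1/(-375/62 + 345) = 1/(21015/62) = 62/21015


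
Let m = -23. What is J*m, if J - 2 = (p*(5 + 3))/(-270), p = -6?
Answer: -2254/45 ≈ -50.089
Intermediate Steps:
J = 98/45 (J = 2 - 6*(5 + 3)/(-270) = 2 - 6*8*(-1/270) = 2 - 48*(-1/270) = 2 + 8/45 = 98/45 ≈ 2.1778)
J*m = (98/45)*(-23) = -2254/45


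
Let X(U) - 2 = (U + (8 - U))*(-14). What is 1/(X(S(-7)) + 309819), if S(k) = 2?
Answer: 1/309709 ≈ 3.2288e-6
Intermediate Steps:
X(U) = -110 (X(U) = 2 + (U + (8 - U))*(-14) = 2 + 8*(-14) = 2 - 112 = -110)
1/(X(S(-7)) + 309819) = 1/(-110 + 309819) = 1/309709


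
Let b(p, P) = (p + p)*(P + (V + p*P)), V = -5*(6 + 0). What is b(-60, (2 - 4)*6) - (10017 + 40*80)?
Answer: -94577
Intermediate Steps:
V = -30 (V = -5*6 = -30)
b(p, P) = 2*p*(-30 + P + P*p) (b(p, P) = (p + p)*(P + (-30 + p*P)) = (2*p)*(P + (-30 + P*p)) = (2*p)*(-30 + P + P*p) = 2*p*(-30 + P + P*p))
b(-60, (2 - 4)*6) - (10017 + 40*80) = 2*(-60)*(-30 + (2 - 4)*6 + ((2 - 4)*6)*(-60)) - (10017 + 40*80) = 2*(-60)*(-30 - 2*6 - 2*6*(-60)) - (10017 + 3200) = 2*(-60)*(-30 - 12 - 12*(-60)) - 1*13217 = 2*(-60)*(-30 - 12 + 720) - 13217 = 2*(-60)*678 - 13217 = -81360 - 13217 = -94577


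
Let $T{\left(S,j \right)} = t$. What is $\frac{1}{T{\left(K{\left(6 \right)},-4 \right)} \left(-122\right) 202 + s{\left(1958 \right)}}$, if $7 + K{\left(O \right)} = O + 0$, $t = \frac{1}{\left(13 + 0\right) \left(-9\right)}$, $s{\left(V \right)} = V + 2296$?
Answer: $\frac{117}{522362} \approx 0.00022398$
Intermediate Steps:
$s{\left(V \right)} = 2296 + V$
$t = - \frac{1}{117}$ ($t = \frac{1}{13} \left(- \frac{1}{9}\right) = - \frac{1}{117} \approx -0.008547$)
$K{\left(O \right)} = -7 + O$ ($K{\left(O \right)} = -7 + \left(O + 0\right) = -7 + O$)
$T{\left(S,j \right)} = - \frac{1}{117}$
$\frac{1}{T{\left(K{\left(6 \right)},-4 \right)} \left(-122\right) 202 + s{\left(1958 \right)}} = \frac{1}{\left(- \frac{1}{117}\right) \left(-122\right) 202 + \left(2296 + 1958\right)} = \frac{1}{\frac{122}{117} \cdot 202 + 4254} = \frac{1}{\frac{24644}{117} + 4254} = \frac{1}{\frac{522362}{117}} = \frac{117}{522362}$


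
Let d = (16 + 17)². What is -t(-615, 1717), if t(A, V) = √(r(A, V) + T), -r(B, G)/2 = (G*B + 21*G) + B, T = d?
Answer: -√2042115 ≈ -1429.0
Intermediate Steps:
d = 1089 (d = 33² = 1089)
T = 1089
r(B, G) = -42*G - 2*B - 2*B*G (r(B, G) = -2*((G*B + 21*G) + B) = -2*((B*G + 21*G) + B) = -2*((21*G + B*G) + B) = -2*(B + 21*G + B*G) = -42*G - 2*B - 2*B*G)
t(A, V) = √(1089 - 42*V - 2*A - 2*A*V) (t(A, V) = √((-42*V - 2*A - 2*A*V) + 1089) = √(1089 - 42*V - 2*A - 2*A*V))
-t(-615, 1717) = -√(1089 - 42*1717 - 2*(-615) - 2*(-615)*1717) = -√(1089 - 72114 + 1230 + 2111910) = -√2042115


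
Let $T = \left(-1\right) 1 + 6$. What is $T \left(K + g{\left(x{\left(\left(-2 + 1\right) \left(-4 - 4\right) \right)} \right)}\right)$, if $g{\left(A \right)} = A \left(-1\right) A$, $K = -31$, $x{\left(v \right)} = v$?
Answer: $-475$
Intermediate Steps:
$g{\left(A \right)} = - A^{2}$ ($g{\left(A \right)} = - A A = - A^{2}$)
$T = 5$ ($T = -1 + 6 = 5$)
$T \left(K + g{\left(x{\left(\left(-2 + 1\right) \left(-4 - 4\right) \right)} \right)}\right) = 5 \left(-31 - \left(\left(-2 + 1\right) \left(-4 - 4\right)\right)^{2}\right) = 5 \left(-31 - \left(\left(-1\right) \left(-8\right)\right)^{2}\right) = 5 \left(-31 - 8^{2}\right) = 5 \left(-31 - 64\right) = 5 \left(-95\right) = -475$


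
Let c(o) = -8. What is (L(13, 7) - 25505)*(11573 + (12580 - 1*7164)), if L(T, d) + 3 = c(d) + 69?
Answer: -432319083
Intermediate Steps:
L(T, d) = 58 (L(T, d) = -3 + (-8 + 69) = -3 + 61 = 58)
(L(13, 7) - 25505)*(11573 + (12580 - 1*7164)) = (58 - 25505)*(11573 + (12580 - 1*7164)) = -25447*(11573 + (12580 - 7164)) = -25447*(11573 + 5416) = -25447*16989 = -432319083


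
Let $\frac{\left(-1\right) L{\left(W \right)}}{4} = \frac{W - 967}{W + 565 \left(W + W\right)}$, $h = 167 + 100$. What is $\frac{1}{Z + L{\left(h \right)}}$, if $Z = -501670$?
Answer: $- \frac{301977}{151492798790} \approx -1.9933 \cdot 10^{-6}$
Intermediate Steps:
$h = 267$
$L{\left(W \right)} = - \frac{4 \left(-967 + W\right)}{1131 W}$ ($L{\left(W \right)} = - 4 \frac{W - 967}{W + 565 \left(W + W\right)} = - 4 \frac{-967 + W}{W + 565 \cdot 2 W} = - 4 \frac{-967 + W}{W + 1130 W} = - 4 \frac{-967 + W}{1131 W} = - \frac{4 \left(-967 + W\right)}{1131 W}$)
$\frac{1}{Z + L{\left(h \right)}} = \frac{1}{-501670 + \frac{4 \left(967 - 267\right)}{1131 \cdot 267}} = \frac{1}{-501670 + \frac{4}{1131} \cdot \frac{1}{267} \left(967 - 267\right)} = \frac{1}{-501670 + \frac{4}{1131} \cdot \frac{1}{267} \cdot 700} = \frac{1}{-501670 + \frac{2800}{301977}} = \frac{1}{- \frac{151492798790}{301977}} = - \frac{301977}{151492798790}$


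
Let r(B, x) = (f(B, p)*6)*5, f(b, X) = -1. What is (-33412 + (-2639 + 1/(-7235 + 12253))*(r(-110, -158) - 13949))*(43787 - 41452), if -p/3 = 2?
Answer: 431856522247105/5018 ≈ 8.6061e+10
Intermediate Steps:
p = -6 (p = -3*2 = -6)
r(B, x) = -30 (r(B, x) = -1*6*5 = -6*5 = -30)
(-33412 + (-2639 + 1/(-7235 + 12253))*(r(-110, -158) - 13949))*(43787 - 41452) = (-33412 + (-2639 + 1/(-7235 + 12253))*(-30 - 13949))*(43787 - 41452) = (-33412 + (-2639 + 1/5018)*(-13979))*2335 = (-33412 - 13242501/5018*(-13979))*2335 = (-33412 + 185116921479/5018)*2335 = (184949260063/5018)*2335 = 431856522247105/5018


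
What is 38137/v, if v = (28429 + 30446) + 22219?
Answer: 38137/81094 ≈ 0.47028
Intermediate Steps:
v = 81094 (v = 58875 + 22219 = 81094)
38137/v = 38137/81094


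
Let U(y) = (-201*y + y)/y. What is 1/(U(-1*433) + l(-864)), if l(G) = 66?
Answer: -1/134 ≈ -0.0074627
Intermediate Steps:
U(y) = -200 (U(y) = (-200*y)/y = -200)
1/(U(-1*433) + l(-864)) = 1/(-200 + 66) = 1/(-134) = -1/134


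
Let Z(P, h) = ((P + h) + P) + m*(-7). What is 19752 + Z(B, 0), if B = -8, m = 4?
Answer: 19708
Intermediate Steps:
Z(P, h) = -28 + h + 2*P (Z(P, h) = ((P + h) + P) + 4*(-7) = (h + 2*P) - 28 = -28 + h + 2*P)
19752 + Z(B, 0) = 19752 + (-28 + 0 + 2*(-8)) = 19752 + (-28 + 0 - 16) = 19752 - 44 = 19708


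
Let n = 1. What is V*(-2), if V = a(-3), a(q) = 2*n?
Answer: -4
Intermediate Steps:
a(q) = 2 (a(q) = 2*1 = 2)
V = 2
V*(-2) = 2*(-2) = -4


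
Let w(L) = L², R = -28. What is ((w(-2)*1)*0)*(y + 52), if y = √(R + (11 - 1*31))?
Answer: 0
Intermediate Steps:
y = 4*I*√3 (y = √(-28 + (11 - 1*31)) = √(-28 + (11 - 31)) = √(-28 - 20) = √(-48) = 4*I*√3 ≈ 6.9282*I)
((w(-2)*1)*0)*(y + 52) = (((-2)²*1)*0)*(4*I*√3 + 52) = ((4*1)*0)*(52 + 4*I*√3) = (4*0)*(52 + 4*I*√3) = 0*(52 + 4*I*√3) = 0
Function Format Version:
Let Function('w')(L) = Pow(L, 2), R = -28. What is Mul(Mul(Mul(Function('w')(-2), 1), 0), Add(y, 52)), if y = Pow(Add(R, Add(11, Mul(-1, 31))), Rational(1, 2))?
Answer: 0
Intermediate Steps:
y = Mul(4, I, Pow(3, Rational(1, 2))) (y = Pow(Add(-28, Add(11, Mul(-1, 31))), Rational(1, 2)) = Pow(Add(-28, Add(11, -31)), Rational(1, 2)) = Pow(Add(-28, -20), Rational(1, 2)) = Pow(-48, Rational(1, 2)) = Mul(4, I, Pow(3, Rational(1, 2))) ≈ Mul(6.9282, I))
Mul(Mul(Mul(Function('w')(-2), 1), 0), Add(y, 52)) = Mul(Mul(Mul(Pow(-2, 2), 1), 0), Add(Mul(4, I, Pow(3, Rational(1, 2))), 52)) = Mul(Mul(Mul(4, 1), 0), Add(52, Mul(4, I, Pow(3, Rational(1, 2))))) = Mul(Mul(4, 0), Add(52, Mul(4, I, Pow(3, Rational(1, 2))))) = Mul(0, Add(52, Mul(4, I, Pow(3, Rational(1, 2))))) = 0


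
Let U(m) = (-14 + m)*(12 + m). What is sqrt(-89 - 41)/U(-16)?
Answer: I*sqrt(130)/120 ≈ 0.095015*I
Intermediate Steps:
sqrt(-89 - 41)/U(-16) = sqrt(-89 - 41)/(-168 + (-16)**2 - 2*(-16)) = sqrt(-130)/(-168 + 256 + 32) = (I*sqrt(130))/120 = (I*sqrt(130))*(1/120) = I*sqrt(130)/120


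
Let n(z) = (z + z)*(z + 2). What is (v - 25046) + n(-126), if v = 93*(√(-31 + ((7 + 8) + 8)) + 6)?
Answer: 6760 + 186*I*√2 ≈ 6760.0 + 263.04*I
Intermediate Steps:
n(z) = 2*z*(2 + z) (n(z) = (2*z)*(2 + z) = 2*z*(2 + z))
v = 558 + 186*I*√2 (v = 93*(√(-31 + (15 + 8)) + 6) = 93*(√(-31 + 23) + 6) = 93*(√(-8) + 6) = 93*(2*I*√2 + 6) = 93*(6 + 2*I*√2) = 558 + 186*I*√2 ≈ 558.0 + 263.04*I)
(v - 25046) + n(-126) = ((558 + 186*I*√2) - 25046) + 2*(-126)*(2 - 126) = (-24488 + 186*I*√2) + 2*(-126)*(-124) = (-24488 + 186*I*√2) + 31248 = 6760 + 186*I*√2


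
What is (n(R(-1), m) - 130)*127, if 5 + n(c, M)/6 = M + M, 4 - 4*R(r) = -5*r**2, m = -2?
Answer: -23368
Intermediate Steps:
R(r) = 1 + 5*r**2/4 (R(r) = 1 - (-5)*r**2/4 = 1 + 5*r**2/4)
n(c, M) = -30 + 12*M (n(c, M) = -30 + 6*(M + M) = -30 + 6*(2*M) = -30 + 12*M)
(n(R(-1), m) - 130)*127 = ((-30 + 12*(-2)) - 130)*127 = ((-30 - 24) - 130)*127 = (-54 - 130)*127 = -184*127 = -23368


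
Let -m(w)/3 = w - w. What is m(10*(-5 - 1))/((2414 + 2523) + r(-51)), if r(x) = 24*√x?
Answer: 0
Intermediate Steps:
m(w) = 0 (m(w) = -3*(w - w) = -3*0 = 0)
m(10*(-5 - 1))/((2414 + 2523) + r(-51)) = 0/((2414 + 2523) + 24*√(-51)) = 0/(4937 + 24*(I*√51)) = 0/(4937 + 24*I*√51) = 0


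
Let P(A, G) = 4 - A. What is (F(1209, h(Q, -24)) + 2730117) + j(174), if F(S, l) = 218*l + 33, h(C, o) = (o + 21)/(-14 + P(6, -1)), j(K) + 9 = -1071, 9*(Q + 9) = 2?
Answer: 21832887/8 ≈ 2.7291e+6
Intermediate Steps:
Q = -79/9 (Q = -9 + (⅑)*2 = -9 + 2/9 = -79/9 ≈ -8.7778)
j(K) = -1080 (j(K) = -9 - 1071 = -1080)
h(C, o) = -21/16 - o/16 (h(C, o) = (o + 21)/(-14 + (4 - 1*6)) = (21 + o)/(-14 + (4 - 6)) = (21 + o)/(-14 - 2) = (21 + o)/(-16) = (21 + o)*(-1/16) = -21/16 - o/16)
F(S, l) = 33 + 218*l
(F(1209, h(Q, -24)) + 2730117) + j(174) = ((33 + 218*(-21/16 - 1/16*(-24))) + 2730117) - 1080 = ((33 + 218*(-21/16 + 3/2)) + 2730117) - 1080 = ((33 + 218*(3/16)) + 2730117) - 1080 = ((33 + 327/8) + 2730117) - 1080 = (591/8 + 2730117) - 1080 = 21841527/8 - 1080 = 21832887/8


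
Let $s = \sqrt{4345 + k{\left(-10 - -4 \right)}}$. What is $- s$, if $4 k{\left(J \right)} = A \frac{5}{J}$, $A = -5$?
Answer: $- \frac{\sqrt{625830}}{12} \approx -65.925$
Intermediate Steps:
$k{\left(J \right)} = - \frac{25}{4 J}$ ($k{\left(J \right)} = \frac{\left(-5\right) \frac{5}{J}}{4} = \frac{\left(-25\right) \frac{1}{J}}{4} = - \frac{25}{4 J}$)
$s = \frac{\sqrt{625830}}{12}$ ($s = \sqrt{4345 - \frac{25}{4 \left(-10 - -4\right)}} = \sqrt{4345 - \frac{25}{4 \left(-10 + 4\right)}} = \sqrt{4345 - \frac{25}{4 \left(-6\right)}} = \sqrt{4345 - - \frac{25}{24}} = \sqrt{4345 + \frac{25}{24}} = \sqrt{\frac{104305}{24}} = \frac{\sqrt{625830}}{12} \approx 65.925$)
$- s = - \frac{\sqrt{625830}}{12}$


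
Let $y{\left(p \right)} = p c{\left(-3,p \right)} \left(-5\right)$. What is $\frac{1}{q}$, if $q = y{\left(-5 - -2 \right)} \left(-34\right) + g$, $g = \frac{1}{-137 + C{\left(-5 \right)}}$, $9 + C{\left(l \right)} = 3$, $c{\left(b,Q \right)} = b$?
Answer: $\frac{143}{218789} \approx 0.0006536$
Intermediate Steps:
$C{\left(l \right)} = -6$ ($C{\left(l \right)} = -9 + 3 = -6$)
$g = - \frac{1}{143}$ ($g = \frac{1}{-137 - 6} = \frac{1}{-143} = - \frac{1}{143} \approx -0.006993$)
$y{\left(p \right)} = 15 p$ ($y{\left(p \right)} = p \left(-3\right) \left(-5\right) = - 3 p \left(-5\right) = 15 p$)
$q = \frac{218789}{143}$ ($q = 15 \left(-5 - -2\right) \left(-34\right) - \frac{1}{143} = 15 \left(-5 + 2\right) \left(-34\right) - \frac{1}{143} = 15 \left(-3\right) \left(-34\right) - \frac{1}{143} = \left(-45\right) \left(-34\right) - \frac{1}{143} = 1530 - \frac{1}{143} = \frac{218789}{143} \approx 1530.0$)
$\frac{1}{q} = \frac{1}{\frac{218789}{143}} = \frac{143}{218789}$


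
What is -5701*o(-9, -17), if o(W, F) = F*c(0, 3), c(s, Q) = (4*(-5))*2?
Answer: -3876680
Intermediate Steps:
c(s, Q) = -40 (c(s, Q) = -20*2 = -40)
o(W, F) = -40*F (o(W, F) = F*(-40) = -40*F)
-5701*o(-9, -17) = -(-228040)*(-17) = -5701*680 = -3876680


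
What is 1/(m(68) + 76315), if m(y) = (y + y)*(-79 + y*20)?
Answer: 1/250531 ≈ 3.9915e-6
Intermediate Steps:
m(y) = 2*y*(-79 + 20*y) (m(y) = (2*y)*(-79 + 20*y) = 2*y*(-79 + 20*y))
1/(m(68) + 76315) = 1/(2*68*(-79 + 20*68) + 76315) = 1/(2*68*(-79 + 1360) + 76315) = 1/(2*68*1281 + 76315) = 1/(174216 + 76315) = 1/250531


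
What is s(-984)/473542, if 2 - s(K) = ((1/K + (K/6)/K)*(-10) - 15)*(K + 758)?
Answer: -925543/116491332 ≈ -0.0079452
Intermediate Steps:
s(K) = 2 - (758 + K)*(-50/3 - 10/K) (s(K) = 2 - ((1/K + (K/6)/K)*(-10) - 15)*(K + 758) = 2 - ((1/K + (K*(⅙))/K)*(-10) - 15)*(758 + K) = 2 - ((1/K + (K/6)/K)*(-10) - 15)*(758 + K) = 2 - ((1/K + ⅙)*(-10) - 15)*(758 + K) = 2 - ((⅙ + 1/K)*(-10) - 15)*(758 + K) = 2 - ((-5/3 - 10/K) - 15)*(758 + K) = 2 - (-50/3 - 10/K)*(758 + K) = 2 - (758 + K)*(-50/3 - 10/K))
s(-984)/473542 = (37936/3 + 7580/(-984) + (50/3)*(-984))/473542 = (37936/3 + 7580*(-1/984) - 16400)*(1/473542) = (37936/3 - 1895/246 - 16400)*(1/473542) = -925543/246*1/473542 = -925543/116491332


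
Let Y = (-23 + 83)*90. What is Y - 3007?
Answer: 2393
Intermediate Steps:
Y = 5400 (Y = 60*90 = 5400)
Y - 3007 = 5400 - 3007 = 2393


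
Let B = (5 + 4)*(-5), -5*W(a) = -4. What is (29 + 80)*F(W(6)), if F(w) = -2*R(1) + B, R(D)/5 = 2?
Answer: -7085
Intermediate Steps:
W(a) = 4/5 (W(a) = -1/5*(-4) = 4/5)
B = -45 (B = 9*(-5) = -45)
R(D) = 10 (R(D) = 5*2 = 10)
F(w) = -65 (F(w) = -2*10 - 45 = -20 - 45 = -65)
(29 + 80)*F(W(6)) = (29 + 80)*(-65) = 109*(-65) = -7085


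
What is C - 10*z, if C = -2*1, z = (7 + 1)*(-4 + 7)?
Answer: -242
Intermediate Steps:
z = 24 (z = 8*3 = 24)
C = -2
C - 10*z = -2 - 10*24 = -2 - 240 = -242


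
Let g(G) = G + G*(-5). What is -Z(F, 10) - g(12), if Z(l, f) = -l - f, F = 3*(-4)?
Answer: 46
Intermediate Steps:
F = -12
Z(l, f) = -f - l
g(G) = -4*G (g(G) = G - 5*G = -4*G)
-Z(F, 10) - g(12) = -(-1*10 - 1*(-12)) - (-4)*12 = -(-10 + 12) - 1*(-48) = -1*2 + 48 = -2 + 48 = 46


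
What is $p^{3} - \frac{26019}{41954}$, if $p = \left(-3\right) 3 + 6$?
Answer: $- \frac{1158777}{41954} \approx -27.62$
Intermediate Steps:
$p = -3$ ($p = -9 + 6 = -3$)
$p^{3} - \frac{26019}{41954} = \left(-3\right)^{3} - \frac{26019}{41954} = -27 - 26019 \cdot \frac{1}{41954} = -27 - \frac{26019}{41954} = - \frac{1158777}{41954}$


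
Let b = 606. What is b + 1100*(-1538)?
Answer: -1691194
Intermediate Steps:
b + 1100*(-1538) = 606 + 1100*(-1538) = 606 - 1691800 = -1691194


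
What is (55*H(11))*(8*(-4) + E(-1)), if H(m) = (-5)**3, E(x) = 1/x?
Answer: 226875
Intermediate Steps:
E(x) = 1/x
H(m) = -125
(55*H(11))*(8*(-4) + E(-1)) = (55*(-125))*(8*(-4) + 1/(-1)) = -6875*(-32 - 1) = -6875*(-33) = 226875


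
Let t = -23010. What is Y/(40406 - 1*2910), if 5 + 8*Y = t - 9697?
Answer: -4089/37496 ≈ -0.10905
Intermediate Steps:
Y = -4089 (Y = -5/8 + (-23010 - 9697)/8 = -5/8 + (1/8)*(-32707) = -5/8 - 32707/8 = -4089)
Y/(40406 - 1*2910) = -4089/(40406 - 1*2910) = -4089/(40406 - 2910) = -4089/37496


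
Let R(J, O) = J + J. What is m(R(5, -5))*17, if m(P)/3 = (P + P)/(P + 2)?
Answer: 85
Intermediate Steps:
R(J, O) = 2*J
m(P) = 6*P/(2 + P) (m(P) = 3*((P + P)/(P + 2)) = 3*((2*P)/(2 + P)) = 3*(2*P/(2 + P)) = 6*P/(2 + P))
m(R(5, -5))*17 = (6*(2*5)/(2 + 2*5))*17 = (6*10/(2 + 10))*17 = (6*10/12)*17 = (6*10*(1/12))*17 = 5*17 = 85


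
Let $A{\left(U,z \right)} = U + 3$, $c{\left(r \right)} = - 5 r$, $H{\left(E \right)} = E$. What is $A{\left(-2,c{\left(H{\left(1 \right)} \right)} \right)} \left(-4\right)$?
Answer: $-4$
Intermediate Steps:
$A{\left(U,z \right)} = 3 + U$
$A{\left(-2,c{\left(H{\left(1 \right)} \right)} \right)} \left(-4\right) = \left(3 - 2\right) \left(-4\right) = 1 \left(-4\right) = -4$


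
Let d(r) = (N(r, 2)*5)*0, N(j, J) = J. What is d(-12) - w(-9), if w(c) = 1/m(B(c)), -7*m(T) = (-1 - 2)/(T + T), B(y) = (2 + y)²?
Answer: -686/3 ≈ -228.67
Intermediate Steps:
m(T) = 3/(14*T) (m(T) = -(-1 - 2)/(7*(T + T)) = -(-3)/(7*(2*T)) = -(-3)*1/(2*T)/7 = -(-3)/(14*T) = 3/(14*T))
w(c) = 14*(2 + c)²/3 (w(c) = 1/(3/(14*((2 + c)²))) = 1/(3/(14*(2 + c)²)) = 14*(2 + c)²/3)
d(r) = 0 (d(r) = (2*5)*0 = 10*0 = 0)
d(-12) - w(-9) = 0 - 14*(2 - 9)²/3 = 0 - 14*(-7)²/3 = 0 - 14*49/3 = 0 - 1*686/3 = 0 - 686/3 = -686/3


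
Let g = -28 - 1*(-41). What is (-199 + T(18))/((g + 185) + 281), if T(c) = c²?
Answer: 125/479 ≈ 0.26096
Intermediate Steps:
g = 13 (g = -28 + 41 = 13)
(-199 + T(18))/((g + 185) + 281) = (-199 + 18²)/((13 + 185) + 281) = (-199 + 324)/(198 + 281) = 125/479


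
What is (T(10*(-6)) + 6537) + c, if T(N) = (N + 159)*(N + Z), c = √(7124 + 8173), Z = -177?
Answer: -16926 + √15297 ≈ -16802.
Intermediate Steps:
c = √15297 ≈ 123.68
T(N) = (-177 + N)*(159 + N) (T(N) = (N + 159)*(N - 177) = (159 + N)*(-177 + N) = (-177 + N)*(159 + N))
(T(10*(-6)) + 6537) + c = ((-28143 + (10*(-6))² - 180*(-6)) + 6537) + √15297 = ((-28143 + (-60)² - 18*(-60)) + 6537) + √15297 = ((-28143 + 3600 + 1080) + 6537) + √15297 = (-23463 + 6537) + √15297 = -16926 + √15297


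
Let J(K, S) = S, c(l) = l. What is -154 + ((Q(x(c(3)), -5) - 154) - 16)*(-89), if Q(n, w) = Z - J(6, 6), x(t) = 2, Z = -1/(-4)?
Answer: 61951/4 ≈ 15488.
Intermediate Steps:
Z = ¼ (Z = -1*(-¼) = ¼ ≈ 0.25000)
Q(n, w) = -23/4 (Q(n, w) = ¼ - 1*6 = ¼ - 6 = -23/4)
-154 + ((Q(x(c(3)), -5) - 154) - 16)*(-89) = -154 + ((-23/4 - 154) - 16)*(-89) = -154 + (-639/4 - 16)*(-89) = -154 - 703/4*(-89) = -154 + 62567/4 = 61951/4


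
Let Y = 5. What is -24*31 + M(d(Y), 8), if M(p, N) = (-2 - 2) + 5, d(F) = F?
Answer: -743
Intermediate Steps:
M(p, N) = 1 (M(p, N) = -4 + 5 = 1)
-24*31 + M(d(Y), 8) = -24*31 + 1 = -744 + 1 = -743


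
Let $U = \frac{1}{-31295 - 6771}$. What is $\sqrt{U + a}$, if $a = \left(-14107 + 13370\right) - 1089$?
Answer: $\frac{13 i \sqrt{15656279338}}{38066} \approx 42.732 i$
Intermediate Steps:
$U = - \frac{1}{38066}$ ($U = \frac{1}{-38066} = - \frac{1}{38066} \approx -2.627 \cdot 10^{-5}$)
$a = -1826$ ($a = -737 - 1089 = -1826$)
$\sqrt{U + a} = \sqrt{- \frac{1}{38066} - 1826} = \sqrt{- \frac{69508517}{38066}} = \frac{13 i \sqrt{15656279338}}{38066}$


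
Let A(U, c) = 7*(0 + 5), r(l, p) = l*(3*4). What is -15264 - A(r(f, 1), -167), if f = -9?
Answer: -15299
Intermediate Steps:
r(l, p) = 12*l (r(l, p) = l*12 = 12*l)
A(U, c) = 35 (A(U, c) = 7*5 = 35)
-15264 - A(r(f, 1), -167) = -15264 - 1*35 = -15264 - 35 = -15299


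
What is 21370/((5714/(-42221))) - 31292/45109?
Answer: -20350175047209/128876413 ≈ -1.5790e+5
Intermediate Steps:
21370/((5714/(-42221))) - 31292/45109 = 21370/((5714*(-1/42221))) - 31292*1/45109 = 21370/(-5714/42221) - 31292/45109 = 21370*(-42221/5714) - 31292/45109 = -451131385/2857 - 31292/45109 = -20350175047209/128876413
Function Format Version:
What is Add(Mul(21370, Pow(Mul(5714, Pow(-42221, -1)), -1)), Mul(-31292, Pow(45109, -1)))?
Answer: Rational(-20350175047209, 128876413) ≈ -1.5790e+5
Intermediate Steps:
Add(Mul(21370, Pow(Mul(5714, Pow(-42221, -1)), -1)), Mul(-31292, Pow(45109, -1))) = Add(Mul(21370, Pow(Mul(5714, Rational(-1, 42221)), -1)), Mul(-31292, Rational(1, 45109))) = Add(Mul(21370, Pow(Rational(-5714, 42221), -1)), Rational(-31292, 45109)) = Add(Mul(21370, Rational(-42221, 5714)), Rational(-31292, 45109)) = Add(Rational(-451131385, 2857), Rational(-31292, 45109)) = Rational(-20350175047209, 128876413)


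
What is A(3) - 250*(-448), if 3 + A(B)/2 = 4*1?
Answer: 112002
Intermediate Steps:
A(B) = 2 (A(B) = -6 + 2*(4*1) = -6 + 2*4 = -6 + 8 = 2)
A(3) - 250*(-448) = 2 - 250*(-448) = 2 + 112000 = 112002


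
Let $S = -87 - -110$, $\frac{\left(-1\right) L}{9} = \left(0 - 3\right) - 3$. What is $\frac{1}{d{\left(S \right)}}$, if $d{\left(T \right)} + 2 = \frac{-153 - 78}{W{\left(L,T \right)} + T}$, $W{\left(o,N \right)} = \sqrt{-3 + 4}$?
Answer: $- \frac{8}{93} \approx -0.086022$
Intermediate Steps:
$L = 54$ ($L = - 9 \left(\left(0 - 3\right) - 3\right) = - 9 \left(-3 - 3\right) = \left(-9\right) \left(-6\right) = 54$)
$W{\left(o,N \right)} = 1$ ($W{\left(o,N \right)} = \sqrt{1} = 1$)
$S = 23$ ($S = -87 + 110 = 23$)
$d{\left(T \right)} = -2 - \frac{231}{1 + T}$ ($d{\left(T \right)} = -2 + \frac{-153 - 78}{1 + T} = -2 - \frac{231}{1 + T}$)
$\frac{1}{d{\left(S \right)}} = \frac{1}{\frac{1}{1 + 23} \left(-233 - 46\right)} = \frac{1}{\frac{1}{24} \left(-233 - 46\right)} = \frac{1}{\frac{1}{24} \left(-279\right)} = \frac{1}{- \frac{93}{8}} = - \frac{8}{93}$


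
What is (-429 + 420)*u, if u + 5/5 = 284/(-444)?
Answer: 546/37 ≈ 14.757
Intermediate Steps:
u = -182/111 (u = -1 + 284/(-444) = -1 + 284*(-1/444) = -1 - 71/111 = -182/111 ≈ -1.6396)
(-429 + 420)*u = (-429 + 420)*(-182/111) = -9*(-182/111) = 546/37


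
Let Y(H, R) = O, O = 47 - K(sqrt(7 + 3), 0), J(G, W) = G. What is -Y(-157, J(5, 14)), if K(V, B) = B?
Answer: -47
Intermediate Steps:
O = 47 (O = 47 - 1*0 = 47 + 0 = 47)
Y(H, R) = 47
-Y(-157, J(5, 14)) = -1*47 = -47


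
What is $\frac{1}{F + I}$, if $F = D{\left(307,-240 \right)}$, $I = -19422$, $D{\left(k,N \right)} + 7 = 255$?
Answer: $- \frac{1}{19174} \approx -5.2154 \cdot 10^{-5}$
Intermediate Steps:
$D{\left(k,N \right)} = 248$ ($D{\left(k,N \right)} = -7 + 255 = 248$)
$F = 248$
$\frac{1}{F + I} = \frac{1}{248 - 19422} = \frac{1}{-19174} = - \frac{1}{19174}$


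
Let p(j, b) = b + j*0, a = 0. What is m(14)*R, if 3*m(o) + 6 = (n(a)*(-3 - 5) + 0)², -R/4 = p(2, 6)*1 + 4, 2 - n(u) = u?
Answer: -10000/3 ≈ -3333.3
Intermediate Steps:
n(u) = 2 - u
p(j, b) = b (p(j, b) = b + 0 = b)
R = -40 (R = -4*(6*1 + 4) = -4*(6 + 4) = -4*10 = -40)
m(o) = 250/3 (m(o) = -2 + ((2 - 1*0)*(-3 - 5) + 0)²/3 = -2 + ((2 + 0)*(-8) + 0)²/3 = -2 + (2*(-8) + 0)²/3 = -2 + (-16 + 0)²/3 = -2 + (⅓)*(-16)² = -2 + (⅓)*256 = -2 + 256/3 = 250/3)
m(14)*R = (250/3)*(-40) = -10000/3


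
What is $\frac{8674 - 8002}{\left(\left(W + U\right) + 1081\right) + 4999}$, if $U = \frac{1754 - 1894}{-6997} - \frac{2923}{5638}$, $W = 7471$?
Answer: $\frac{3787112256}{76364985925} \approx 0.049592$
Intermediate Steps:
$U = - \frac{19662911}{39449086}$ ($U = \left(-140\right) \left(- \frac{1}{6997}\right) - \frac{2923}{5638} = \frac{140}{6997} - \frac{2923}{5638} = - \frac{19662911}{39449086} \approx -0.49844$)
$\frac{8674 - 8002}{\left(\left(W + U\right) + 1081\right) + 4999} = \frac{8674 - 8002}{\left(\left(7471 - \frac{19662911}{39449086}\right) + 1081\right) + 4999} = \frac{672}{\left(\frac{294704458595}{39449086} + 1081\right) + 4999} = \frac{672}{\frac{337348920561}{39449086} + 4999} = \frac{672}{\frac{534554901475}{39449086}} = 672 \cdot \frac{39449086}{534554901475} = \frac{3787112256}{76364985925}$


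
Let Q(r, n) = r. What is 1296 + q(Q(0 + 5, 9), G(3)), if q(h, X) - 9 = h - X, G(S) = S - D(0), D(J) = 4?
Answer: 1311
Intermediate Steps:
G(S) = -4 + S (G(S) = S - 1*4 = S - 4 = -4 + S)
q(h, X) = 9 + h - X (q(h, X) = 9 + (h - X) = 9 + h - X)
1296 + q(Q(0 + 5, 9), G(3)) = 1296 + (9 + (0 + 5) - (-4 + 3)) = 1296 + (9 + 5 - 1*(-1)) = 1296 + (9 + 5 + 1) = 1296 + 15 = 1311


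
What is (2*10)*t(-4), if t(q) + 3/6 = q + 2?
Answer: -50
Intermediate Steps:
t(q) = 3/2 + q (t(q) = -½ + (q + 2) = -½ + (2 + q) = 3/2 + q)
(2*10)*t(-4) = (2*10)*(3/2 - 4) = 20*(-5/2) = -50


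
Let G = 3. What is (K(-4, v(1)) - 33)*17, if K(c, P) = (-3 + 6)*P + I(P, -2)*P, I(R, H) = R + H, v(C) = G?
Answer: -357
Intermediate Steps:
v(C) = 3
I(R, H) = H + R
K(c, P) = 3*P + P*(-2 + P) (K(c, P) = (-3 + 6)*P + (-2 + P)*P = 3*P + P*(-2 + P))
(K(-4, v(1)) - 33)*17 = (3*(1 + 3) - 33)*17 = (3*4 - 33)*17 = (12 - 33)*17 = -21*17 = -357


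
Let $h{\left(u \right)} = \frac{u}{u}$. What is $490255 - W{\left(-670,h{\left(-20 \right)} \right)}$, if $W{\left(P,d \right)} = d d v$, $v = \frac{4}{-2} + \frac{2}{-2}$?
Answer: $490258$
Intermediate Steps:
$v = -3$ ($v = 4 \left(- \frac{1}{2}\right) + 2 \left(- \frac{1}{2}\right) = -2 - 1 = -3$)
$h{\left(u \right)} = 1$
$W{\left(P,d \right)} = - 3 d^{2}$ ($W{\left(P,d \right)} = d d \left(-3\right) = d^{2} \left(-3\right) = - 3 d^{2}$)
$490255 - W{\left(-670,h{\left(-20 \right)} \right)} = 490255 - - 3 \cdot 1^{2} = 490255 - \left(-3\right) 1 = 490255 - -3 = 490255 + 3 = 490258$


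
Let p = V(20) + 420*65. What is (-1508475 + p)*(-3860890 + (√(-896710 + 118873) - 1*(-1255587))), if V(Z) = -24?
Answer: 3858972198297 - 1481199*I*√777837 ≈ 3.859e+12 - 1.3063e+9*I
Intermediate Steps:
p = 27276 (p = -24 + 420*65 = -24 + 27300 = 27276)
(-1508475 + p)*(-3860890 + (√(-896710 + 118873) - 1*(-1255587))) = (-1508475 + 27276)*(-3860890 + (√(-896710 + 118873) - 1*(-1255587))) = -1481199*(-3860890 + (√(-777837) + 1255587)) = -1481199*(-3860890 + (I*√777837 + 1255587)) = -1481199*(-3860890 + (1255587 + I*√777837)) = -1481199*(-2605303 + I*√777837) = 3858972198297 - 1481199*I*√777837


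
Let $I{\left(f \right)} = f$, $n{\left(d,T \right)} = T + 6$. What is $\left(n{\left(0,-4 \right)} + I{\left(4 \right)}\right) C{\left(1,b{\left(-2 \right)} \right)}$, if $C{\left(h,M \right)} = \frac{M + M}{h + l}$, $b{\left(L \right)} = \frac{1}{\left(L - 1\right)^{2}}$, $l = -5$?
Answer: $- \frac{1}{3} \approx -0.33333$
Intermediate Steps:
$n{\left(d,T \right)} = 6 + T$
$b{\left(L \right)} = \frac{1}{\left(-1 + L\right)^{2}}$
$C{\left(h,M \right)} = \frac{2 M}{-5 + h}$ ($C{\left(h,M \right)} = \frac{M + M}{h - 5} = \frac{2 M}{-5 + h}$)
$\left(n{\left(0,-4 \right)} + I{\left(4 \right)}\right) C{\left(1,b{\left(-2 \right)} \right)} = \left(\left(6 - 4\right) + 4\right) \frac{2}{\left(-1 - 2\right)^{2} \left(-5 + 1\right)} = \left(2 + 4\right) \frac{2}{9 \left(-4\right)} = 6 \cdot 2 \cdot \frac{1}{9} \left(- \frac{1}{4}\right) = 6 \left(- \frac{1}{18}\right) = - \frac{1}{3}$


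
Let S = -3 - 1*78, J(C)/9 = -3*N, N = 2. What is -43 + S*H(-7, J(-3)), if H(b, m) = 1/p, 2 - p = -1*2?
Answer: -253/4 ≈ -63.250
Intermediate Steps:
p = 4 (p = 2 - (-1)*2 = 2 - 1*(-2) = 2 + 2 = 4)
J(C) = -54 (J(C) = 9*(-3*2) = 9*(-6) = -54)
H(b, m) = 1/4
S = -81 (S = -3 - 78 = -81)
-43 + S*H(-7, J(-3)) = -43 - 81*1/4 = -43 - 81/4 = -253/4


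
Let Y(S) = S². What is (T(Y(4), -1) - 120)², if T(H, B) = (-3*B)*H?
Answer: 5184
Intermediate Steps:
T(H, B) = -3*B*H
(T(Y(4), -1) - 120)² = (-3*(-1)*4² - 120)² = (-3*(-1)*16 - 120)² = (48 - 120)² = (-72)² = 5184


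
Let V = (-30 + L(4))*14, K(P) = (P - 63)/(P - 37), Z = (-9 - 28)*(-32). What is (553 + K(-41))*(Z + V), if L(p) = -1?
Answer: 415750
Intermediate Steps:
Z = 1184 (Z = -37*(-32) = 1184)
K(P) = (-63 + P)/(-37 + P)
V = -434 (V = (-30 - 1)*14 = -31*14 = -434)
(553 + K(-41))*(Z + V) = (553 + (-63 - 41)/(-37 - 41))*(1184 - 434) = (553 - 104/(-78))*750 = (553 - 1/78*(-104))*750 = (553 + 4/3)*750 = (1663/3)*750 = 415750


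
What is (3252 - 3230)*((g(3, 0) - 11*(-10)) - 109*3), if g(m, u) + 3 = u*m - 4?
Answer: -4928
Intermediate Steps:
g(m, u) = -7 + m*u (g(m, u) = -3 + (u*m - 4) = -3 + (m*u - 4) = -3 + (-4 + m*u) = -7 + m*u)
(3252 - 3230)*((g(3, 0) - 11*(-10)) - 109*3) = (3252 - 3230)*(((-7 + 3*0) - 11*(-10)) - 109*3) = 22*(((-7 + 0) + 110) - 327) = 22*((-7 + 110) - 327) = 22*(103 - 327) = 22*(-224) = -4928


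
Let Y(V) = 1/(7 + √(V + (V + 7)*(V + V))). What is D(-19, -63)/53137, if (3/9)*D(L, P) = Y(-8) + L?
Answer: -2316/2178617 - 6*√2/2178617 ≈ -0.0010670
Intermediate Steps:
Y(V) = 1/(7 + √(V + 2*V*(7 + V))) (Y(V) = 1/(7 + √(V + (7 + V)*(2*V))) = 1/(7 + √(V + 2*V*(7 + V))))
D(L, P) = 3*L + 3/(7 + 2*√2) (D(L, P) = 3*(1/(7 + √(-8*(15 + 2*(-8)))) + L) = 3*(1/(7 + √(-8*(15 - 16))) + L) = 3*(1/(7 + √(-8*(-1))) + L) = 3*(1/(7 + √8) + L) = 3*(1/(7 + 2*√2) + L) = 3*(L + 1/(7 + 2*√2)) = 3*L + 3/(7 + 2*√2))
D(-19, -63)/53137 = (21/41 + 3*(-19) - 6*√2/41)/53137 = (21/41 - 57 - 6*√2/41)*(1/53137) = (-2316/41 - 6*√2/41)*(1/53137) = -2316/2178617 - 6*√2/2178617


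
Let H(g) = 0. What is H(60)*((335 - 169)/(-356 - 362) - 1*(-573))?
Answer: 0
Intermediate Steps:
H(60)*((335 - 169)/(-356 - 362) - 1*(-573)) = 0*((335 - 169)/(-356 - 362) - 1*(-573)) = 0*(166/(-718) + 573) = 0*(166*(-1/718) + 573) = 0*(-83/359 + 573) = 0*(205624/359) = 0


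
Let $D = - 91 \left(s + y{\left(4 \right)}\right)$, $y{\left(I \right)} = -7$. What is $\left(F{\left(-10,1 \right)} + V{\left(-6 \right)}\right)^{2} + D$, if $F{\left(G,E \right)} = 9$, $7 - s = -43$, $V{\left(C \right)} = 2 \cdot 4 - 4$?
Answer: $-3744$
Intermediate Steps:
$V{\left(C \right)} = 4$ ($V{\left(C \right)} = 8 - 4 = 4$)
$s = 50$ ($s = 7 - -43 = 7 + 43 = 50$)
$D = -3913$ ($D = - 91 \left(50 - 7\right) = \left(-91\right) 43 = -3913$)
$\left(F{\left(-10,1 \right)} + V{\left(-6 \right)}\right)^{2} + D = \left(9 + 4\right)^{2} - 3913 = 13^{2} - 3913 = 169 - 3913 = -3744$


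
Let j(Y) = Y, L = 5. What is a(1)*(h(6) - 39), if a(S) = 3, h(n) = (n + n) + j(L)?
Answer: -66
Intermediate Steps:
h(n) = 5 + 2*n (h(n) = (n + n) + 5 = 2*n + 5 = 5 + 2*n)
a(1)*(h(6) - 39) = 3*((5 + 2*6) - 39) = 3*((5 + 12) - 39) = 3*(17 - 39) = 3*(-22) = -66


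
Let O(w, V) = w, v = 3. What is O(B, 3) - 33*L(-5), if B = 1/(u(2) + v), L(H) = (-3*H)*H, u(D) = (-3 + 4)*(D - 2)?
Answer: 7426/3 ≈ 2475.3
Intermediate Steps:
u(D) = -2 + D (u(D) = 1*(-2 + D) = -2 + D)
L(H) = -3*H**2
B = 1/3 (B = 1/((-2 + 2) + 3) = 1/(0 + 3) = 1/3 ≈ 0.33333)
O(B, 3) - 33*L(-5) = 1/3 - (-99)*(-5)**2 = 1/3 - (-99)*25 = 1/3 - 33*(-75) = 1/3 + 2475 = 7426/3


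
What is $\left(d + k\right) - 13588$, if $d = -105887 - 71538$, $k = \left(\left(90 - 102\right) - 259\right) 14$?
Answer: $-194807$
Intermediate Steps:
$k = -3794$ ($k = \left(\left(90 - 102\right) - 259\right) 14 = \left(-12 - 259\right) 14 = \left(-271\right) 14 = -3794$)
$d = -177425$
$\left(d + k\right) - 13588 = \left(-177425 - 3794\right) - 13588 = -181219 - 13588 = -194807$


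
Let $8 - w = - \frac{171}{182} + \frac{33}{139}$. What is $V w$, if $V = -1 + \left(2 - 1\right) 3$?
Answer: $\frac{220147}{12649} \approx 17.404$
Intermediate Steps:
$V = 2$ ($V = -1 + 1 \cdot 3 = -1 + 3 = 2$)
$w = \frac{220147}{25298}$ ($w = 8 - \left(- \frac{171}{182} + \frac{33}{139}\right) = 8 - - \frac{17763}{25298} = 8 + \frac{17763}{25298} = \frac{220147}{25298} \approx 8.7021$)
$V w = 2 \cdot \frac{220147}{25298} = \frac{220147}{12649}$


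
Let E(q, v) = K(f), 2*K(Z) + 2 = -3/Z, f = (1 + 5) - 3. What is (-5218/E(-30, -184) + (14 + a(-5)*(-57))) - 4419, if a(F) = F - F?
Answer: -2779/3 ≈ -926.33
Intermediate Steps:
f = 3 (f = 6 - 3 = 3)
a(F) = 0
K(Z) = -1 - 3/(2*Z) (K(Z) = -1 + (-3/Z)/2 = -1 - 3/(2*Z))
E(q, v) = -3/2 (E(q, v) = (-3/2 - 1*3)/3 = (-3/2 - 3)/3 = (⅓)*(-9/2) = -3/2)
(-5218/E(-30, -184) + (14 + a(-5)*(-57))) - 4419 = (-5218/(-3/2) + (14 + 0*(-57))) - 4419 = (-5218*(-⅔) + (14 + 0)) - 4419 = (10436/3 + 14) - 4419 = 10478/3 - 4419 = -2779/3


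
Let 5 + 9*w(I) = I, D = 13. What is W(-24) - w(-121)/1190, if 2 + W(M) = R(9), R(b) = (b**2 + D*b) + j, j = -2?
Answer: 16491/85 ≈ 194.01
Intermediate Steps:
w(I) = -5/9 + I/9
R(b) = -2 + b**2 + 13*b (R(b) = (b**2 + 13*b) - 2 = -2 + b**2 + 13*b)
W(M) = 194 (W(M) = -2 + (-2 + 9**2 + 13*9) = -2 + (-2 + 81 + 117) = -2 + 196 = 194)
W(-24) - w(-121)/1190 = 194 - (-5/9 + (1/9)*(-121))/1190 = 194 - (-5/9 - 121/9)/1190 = 194 - (-14)/1190 = 194 - 1*(-1/85) = 194 + 1/85 = 16491/85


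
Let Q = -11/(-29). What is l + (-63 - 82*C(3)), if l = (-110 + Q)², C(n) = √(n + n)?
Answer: 10053058/841 - 82*√6 ≈ 11753.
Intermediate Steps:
Q = 11/29 (Q = -11*(-1/29) = 11/29 ≈ 0.37931)
C(n) = √2*√n (C(n) = √(2*n) = √2*√n)
l = 10106041/841 (l = (-110 + 11/29)² = (-3179/29)² = 10106041/841 ≈ 12017.)
l + (-63 - 82*C(3)) = 10106041/841 + (-63 - 82*√2*√3) = 10106041/841 + (-63 - 82*√6) = 10053058/841 - 82*√6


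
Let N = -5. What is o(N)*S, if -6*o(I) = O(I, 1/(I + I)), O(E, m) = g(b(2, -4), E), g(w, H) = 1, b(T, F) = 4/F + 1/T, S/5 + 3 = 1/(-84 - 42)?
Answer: 1895/756 ≈ 2.5066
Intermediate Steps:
S = -1895/126 (S = -15 + 5/(-84 - 42) = -15 + 5/(-126) = -15 + 5*(-1/126) = -15 - 5/126 = -1895/126 ≈ -15.040)
b(T, F) = 1/T + 4/F (b(T, F) = 4/F + 1/T = 1/T + 4/F)
O(E, m) = 1
o(I) = -⅙ (o(I) = -⅙*1 = -⅙)
o(N)*S = -⅙*(-1895/126) = 1895/756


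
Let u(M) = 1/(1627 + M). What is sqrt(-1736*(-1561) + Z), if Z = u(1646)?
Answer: 23*sqrt(54876823233)/3273 ≈ 1646.2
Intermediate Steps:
Z = 1/3273 (Z = 1/(1627 + 1646) = 1/3273 ≈ 0.00030553)
sqrt(-1736*(-1561) + Z) = sqrt(-1736*(-1561) + 1/3273) = sqrt(2709896 + 1/3273) = sqrt(8869489609/3273) = 23*sqrt(54876823233)/3273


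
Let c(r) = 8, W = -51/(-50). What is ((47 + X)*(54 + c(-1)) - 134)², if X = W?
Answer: 5052508561/625 ≈ 8.0840e+6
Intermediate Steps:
W = 51/50 (W = -51*(-1/50) = 51/50 ≈ 1.0200)
X = 51/50 ≈ 1.0200
((47 + X)*(54 + c(-1)) - 134)² = ((47 + 51/50)*(54 + 8) - 134)² = ((2401/50)*62 - 134)² = (74431/25 - 134)² = (71081/25)² = 5052508561/625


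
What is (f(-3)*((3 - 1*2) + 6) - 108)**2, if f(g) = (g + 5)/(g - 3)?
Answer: 109561/9 ≈ 12173.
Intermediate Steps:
f(g) = (5 + g)/(-3 + g)
(f(-3)*((3 - 1*2) + 6) - 108)**2 = (((5 - 3)/(-3 - 3))*((3 - 1*2) + 6) - 108)**2 = ((2/(-6))*((3 - 2) + 6) - 108)**2 = ((-1/6*2)*(1 + 6) - 108)**2 = (-1/3*7 - 108)**2 = (-7/3 - 108)**2 = (-331/3)**2 = 109561/9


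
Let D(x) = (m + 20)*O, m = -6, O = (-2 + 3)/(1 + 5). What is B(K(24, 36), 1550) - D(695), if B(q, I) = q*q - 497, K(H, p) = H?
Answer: 230/3 ≈ 76.667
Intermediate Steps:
B(q, I) = -497 + q² (B(q, I) = q² - 497 = -497 + q²)
O = ⅙ (O = 1/6 = 1*(⅙) = ⅙ ≈ 0.16667)
D(x) = 7/3 (D(x) = (-6 + 20)*(⅙) = 14*(⅙) = 7/3)
B(K(24, 36), 1550) - D(695) = (-497 + 24²) - 1*7/3 = (-497 + 576) - 7/3 = 79 - 7/3 = 230/3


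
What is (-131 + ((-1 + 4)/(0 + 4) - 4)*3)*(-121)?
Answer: 68123/4 ≈ 17031.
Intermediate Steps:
(-131 + ((-1 + 4)/(0 + 4) - 4)*3)*(-121) = (-131 + (3/4 - 4)*3)*(-121) = (-131 + (3*(¼) - 4)*3)*(-121) = (-131 + (¾ - 4)*3)*(-121) = (-131 - 13/4*3)*(-121) = (-131 - 39/4)*(-121) = -563/4*(-121) = 68123/4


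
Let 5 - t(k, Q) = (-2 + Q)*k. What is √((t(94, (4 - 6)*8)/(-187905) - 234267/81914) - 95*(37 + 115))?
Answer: I*√3421735306566646209243810/15392050170 ≈ 120.18*I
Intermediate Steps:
t(k, Q) = 5 - k*(-2 + Q) (t(k, Q) = 5 - (-2 + Q)*k = 5 - k*(-2 + Q))
√((t(94, (4 - 6)*8)/(-187905) - 234267/81914) - 95*(37 + 115)) = √(((5 + 2*94 - 1*(4 - 6)*8*94)/(-187905) - 234267/81914) - 95*(37 + 115)) = √(((5 + 188 - 1*(-2*8)*94)*(-1/187905) - 234267*1/81914) - 95*152) = √(((5 + 188 - 1*(-16)*94)*(-1/187905) - 234267/81914) - 14440) = √(((5 + 188 + 1504)*(-1/187905) - 234267/81914) - 14440) = √((1697*(-1/187905) - 234267/81914) - 14440) = √((-1697/187905 - 234267/81914) - 14440) = √(-44158948693/15392050170 - 14440) = √(-222305363403493/15392050170) = I*√3421735306566646209243810/15392050170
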